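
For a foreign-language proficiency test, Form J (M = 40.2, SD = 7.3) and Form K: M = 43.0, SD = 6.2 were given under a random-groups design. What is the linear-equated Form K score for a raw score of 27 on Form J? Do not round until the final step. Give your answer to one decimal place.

Linear equating: y = (SD_Y/SD_X)(x − M_X) + M_Y
y = (6.2/7.3)(27 − 40.2) + 43.0
y = 0.849315 × -13.2 + 43.0 = -11.2110 + 43.0 = 31.8

31.8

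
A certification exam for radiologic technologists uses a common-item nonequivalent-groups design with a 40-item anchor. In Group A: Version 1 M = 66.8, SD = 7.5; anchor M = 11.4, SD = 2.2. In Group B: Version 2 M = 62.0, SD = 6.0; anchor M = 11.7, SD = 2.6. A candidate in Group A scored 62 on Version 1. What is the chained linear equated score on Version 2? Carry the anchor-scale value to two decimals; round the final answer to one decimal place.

Version 1 → anchor (Group A): v = (2.2/7.5)(62 − 66.8) + 11.4 = 9.99
anchor → Version 2 (Group B): y = (6.0/2.6)(9.99 − 11.7) + 62.0 = 58.1

58.1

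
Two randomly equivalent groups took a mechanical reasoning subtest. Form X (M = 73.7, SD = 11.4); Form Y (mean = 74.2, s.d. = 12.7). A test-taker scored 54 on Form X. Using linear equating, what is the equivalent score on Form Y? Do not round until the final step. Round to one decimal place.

52.3

Linear equating: y = (SD_Y/SD_X)(x − M_X) + M_Y
y = (12.7/11.4)(54 − 73.7) + 74.2
y = 1.114035 × -19.7 + 74.2 = -21.9465 + 74.2 = 52.3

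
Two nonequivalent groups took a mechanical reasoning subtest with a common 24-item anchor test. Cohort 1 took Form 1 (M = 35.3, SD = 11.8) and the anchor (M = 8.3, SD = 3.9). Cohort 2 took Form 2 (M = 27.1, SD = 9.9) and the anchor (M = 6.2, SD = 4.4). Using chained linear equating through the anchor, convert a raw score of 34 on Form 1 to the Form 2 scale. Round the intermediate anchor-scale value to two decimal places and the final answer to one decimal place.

30.9

Form 1 → anchor (Cohort 1): v = (3.9/11.8)(34 − 35.3) + 8.3 = 7.87
anchor → Form 2 (Cohort 2): y = (9.9/4.4)(7.87 − 6.2) + 27.1 = 30.9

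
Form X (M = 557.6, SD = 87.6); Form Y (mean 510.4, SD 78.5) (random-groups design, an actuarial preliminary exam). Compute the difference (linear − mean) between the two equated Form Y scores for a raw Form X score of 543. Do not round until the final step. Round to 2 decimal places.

Mean-equated: 543 + (510.4 − 557.6) = 495.80
Linear-equated: (78.5/87.6)(543 − 557.6) + 510.4 = 497.317
Difference = 497.317 − 495.80 = 1.52

1.52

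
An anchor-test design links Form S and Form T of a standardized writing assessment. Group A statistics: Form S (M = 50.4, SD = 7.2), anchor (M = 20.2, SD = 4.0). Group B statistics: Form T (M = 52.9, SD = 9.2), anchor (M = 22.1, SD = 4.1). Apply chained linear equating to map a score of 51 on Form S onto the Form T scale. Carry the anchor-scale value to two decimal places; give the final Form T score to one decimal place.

Form S → anchor (Group A): v = (4.0/7.2)(51 − 50.4) + 20.2 = 20.53
anchor → Form T (Group B): y = (9.2/4.1)(20.53 − 22.1) + 52.9 = 49.4

49.4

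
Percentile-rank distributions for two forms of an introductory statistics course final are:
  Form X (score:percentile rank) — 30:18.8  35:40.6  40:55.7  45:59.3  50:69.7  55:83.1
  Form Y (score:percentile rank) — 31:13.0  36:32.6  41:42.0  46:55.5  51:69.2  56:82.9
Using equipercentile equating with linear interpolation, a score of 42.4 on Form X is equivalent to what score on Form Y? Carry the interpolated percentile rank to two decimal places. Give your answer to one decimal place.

46.7

PR of 42.4 on Form X: 55.7 + (42.4 − 40)/(45 − 40) × (59.3 − 55.7) = 57.43
On Form Y, PR 57.43 falls between score 46 (PR 55.5) and 51 (PR 69.2).
Interpolate: 46 + (57.43 − 55.5)/(69.2 − 55.5) × (51 − 46) = 46.7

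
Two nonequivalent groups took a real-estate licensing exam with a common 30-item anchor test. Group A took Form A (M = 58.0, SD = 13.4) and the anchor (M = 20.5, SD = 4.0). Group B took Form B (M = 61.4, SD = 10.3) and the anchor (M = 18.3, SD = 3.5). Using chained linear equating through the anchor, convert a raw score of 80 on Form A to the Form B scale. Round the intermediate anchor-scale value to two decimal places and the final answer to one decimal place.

87.2

Form A → anchor (Group A): v = (4.0/13.4)(80 − 58.0) + 20.5 = 27.07
anchor → Form B (Group B): y = (10.3/3.5)(27.07 − 18.3) + 61.4 = 87.2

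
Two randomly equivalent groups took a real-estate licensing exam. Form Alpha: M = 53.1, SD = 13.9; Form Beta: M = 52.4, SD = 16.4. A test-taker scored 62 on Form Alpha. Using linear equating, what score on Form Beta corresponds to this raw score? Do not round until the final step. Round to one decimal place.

Linear equating: y = (SD_Y/SD_X)(x − M_X) + M_Y
y = (16.4/13.9)(62 − 53.1) + 52.4
y = 1.179856 × 8.9 + 52.4 = 10.5007 + 52.4 = 62.9

62.9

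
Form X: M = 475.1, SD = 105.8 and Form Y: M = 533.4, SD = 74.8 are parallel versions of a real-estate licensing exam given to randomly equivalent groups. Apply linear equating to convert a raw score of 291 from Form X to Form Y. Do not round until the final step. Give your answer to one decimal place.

Linear equating: y = (SD_Y/SD_X)(x − M_X) + M_Y
y = (74.8/105.8)(291 − 475.1) + 533.4
y = 0.706994 × -184.1 + 533.4 = -130.1577 + 533.4 = 403.2

403.2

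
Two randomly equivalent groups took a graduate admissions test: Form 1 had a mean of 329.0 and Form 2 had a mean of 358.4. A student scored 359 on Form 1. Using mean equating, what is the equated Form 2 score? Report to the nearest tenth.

388.4

Mean equating: y = x + (M_Y − M_X) = 359 + (358.4 − 329.0) = 388.4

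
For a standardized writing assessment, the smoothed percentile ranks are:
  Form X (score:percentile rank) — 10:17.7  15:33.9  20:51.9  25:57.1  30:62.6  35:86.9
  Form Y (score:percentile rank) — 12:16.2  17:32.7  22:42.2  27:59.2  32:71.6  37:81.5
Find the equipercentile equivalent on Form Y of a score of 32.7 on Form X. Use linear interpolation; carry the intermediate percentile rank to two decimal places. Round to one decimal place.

34.1

PR of 32.7 on Form X: 62.6 + (32.7 − 30)/(35 − 30) × (86.9 − 62.6) = 75.72
On Form Y, PR 75.72 falls between score 32 (PR 71.6) and 37 (PR 81.5).
Interpolate: 32 + (75.72 − 71.6)/(81.5 − 71.6) × (37 − 32) = 34.1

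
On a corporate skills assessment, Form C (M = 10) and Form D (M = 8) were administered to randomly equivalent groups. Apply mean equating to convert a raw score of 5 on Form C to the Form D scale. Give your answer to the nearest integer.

3

Mean equating: y = x + (M_Y − M_X) = 5 + (8 − 10) = 3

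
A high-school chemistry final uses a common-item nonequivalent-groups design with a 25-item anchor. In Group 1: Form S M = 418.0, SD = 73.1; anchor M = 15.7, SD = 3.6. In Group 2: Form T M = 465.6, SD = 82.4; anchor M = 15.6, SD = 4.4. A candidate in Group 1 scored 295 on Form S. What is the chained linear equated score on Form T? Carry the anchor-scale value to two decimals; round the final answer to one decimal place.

Form S → anchor (Group 1): v = (3.6/73.1)(295 − 418.0) + 15.7 = 9.64
anchor → Form T (Group 2): y = (82.4/4.4)(9.64 − 15.6) + 465.6 = 354.0

354.0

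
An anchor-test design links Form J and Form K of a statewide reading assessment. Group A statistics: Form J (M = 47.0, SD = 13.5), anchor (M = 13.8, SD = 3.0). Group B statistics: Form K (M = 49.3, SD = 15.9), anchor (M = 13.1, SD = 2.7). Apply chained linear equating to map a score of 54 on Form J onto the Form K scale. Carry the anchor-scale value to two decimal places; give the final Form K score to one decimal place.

62.6

Form J → anchor (Group A): v = (3.0/13.5)(54 − 47.0) + 13.8 = 15.36
anchor → Form K (Group B): y = (15.9/2.7)(15.36 − 13.1) + 49.3 = 62.6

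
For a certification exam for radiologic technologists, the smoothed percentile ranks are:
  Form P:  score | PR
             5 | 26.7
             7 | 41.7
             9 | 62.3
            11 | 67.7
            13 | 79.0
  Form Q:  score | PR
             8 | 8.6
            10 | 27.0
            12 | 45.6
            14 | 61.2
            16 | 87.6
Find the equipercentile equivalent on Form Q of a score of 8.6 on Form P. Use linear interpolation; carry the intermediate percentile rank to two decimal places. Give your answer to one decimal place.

13.6

PR of 8.6 on Form P: 41.7 + (8.6 − 7)/(9 − 7) × (62.3 − 41.7) = 58.18
On Form Q, PR 58.18 falls between score 12 (PR 45.6) and 14 (PR 61.2).
Interpolate: 12 + (58.18 − 45.6)/(61.2 − 45.6) × (14 − 12) = 13.6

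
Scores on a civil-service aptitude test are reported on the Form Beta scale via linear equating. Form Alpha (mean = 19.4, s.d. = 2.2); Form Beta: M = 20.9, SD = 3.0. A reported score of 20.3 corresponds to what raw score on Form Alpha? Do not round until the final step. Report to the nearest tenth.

19.0

Invert y = (SD_Y/SD_X)(x − M_X) + M_Y:
x = (SD_X/SD_Y)(y − M_Y) + M_X = (2.2/3.0)(20.3 − 20.9) + 19.4
x = 0.733333 × -0.600 + 19.4 = 19.0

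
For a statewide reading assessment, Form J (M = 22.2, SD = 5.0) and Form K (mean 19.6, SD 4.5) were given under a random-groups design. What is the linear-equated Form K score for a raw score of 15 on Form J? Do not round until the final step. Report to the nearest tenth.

Linear equating: y = (SD_Y/SD_X)(x − M_X) + M_Y
y = (4.5/5.0)(15 − 22.2) + 19.6
y = 0.900000 × -7.2 + 19.6 = -6.4800 + 19.6 = 13.1

13.1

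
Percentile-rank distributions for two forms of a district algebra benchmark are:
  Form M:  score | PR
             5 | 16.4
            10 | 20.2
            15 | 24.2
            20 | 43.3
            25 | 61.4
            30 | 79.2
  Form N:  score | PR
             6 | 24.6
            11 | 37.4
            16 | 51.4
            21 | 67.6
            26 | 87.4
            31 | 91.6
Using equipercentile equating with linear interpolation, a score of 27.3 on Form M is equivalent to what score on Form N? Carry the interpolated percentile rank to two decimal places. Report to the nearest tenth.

PR of 27.3 on Form M: 61.4 + (27.3 − 25)/(30 − 25) × (79.2 − 61.4) = 69.59
On Form N, PR 69.59 falls between score 21 (PR 67.6) and 26 (PR 87.4).
Interpolate: 21 + (69.59 − 67.6)/(87.4 − 67.6) × (26 − 21) = 21.5

21.5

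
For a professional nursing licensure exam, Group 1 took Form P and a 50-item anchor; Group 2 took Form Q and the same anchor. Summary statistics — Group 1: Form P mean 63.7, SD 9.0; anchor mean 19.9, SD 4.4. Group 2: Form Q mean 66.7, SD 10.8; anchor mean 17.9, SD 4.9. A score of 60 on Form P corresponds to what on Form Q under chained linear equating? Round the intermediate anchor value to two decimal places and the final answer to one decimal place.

67.1

Form P → anchor (Group 1): v = (4.4/9.0)(60 − 63.7) + 19.9 = 18.09
anchor → Form Q (Group 2): y = (10.8/4.9)(18.09 − 17.9) + 66.7 = 67.1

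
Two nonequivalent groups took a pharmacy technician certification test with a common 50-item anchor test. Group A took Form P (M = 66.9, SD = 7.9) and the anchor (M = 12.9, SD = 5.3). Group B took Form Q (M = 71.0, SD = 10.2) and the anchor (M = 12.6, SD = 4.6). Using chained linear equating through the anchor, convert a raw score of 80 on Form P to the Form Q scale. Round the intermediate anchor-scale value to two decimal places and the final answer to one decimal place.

Form P → anchor (Group A): v = (5.3/7.9)(80 − 66.9) + 12.9 = 21.69
anchor → Form Q (Group B): y = (10.2/4.6)(21.69 − 12.6) + 71.0 = 91.2

91.2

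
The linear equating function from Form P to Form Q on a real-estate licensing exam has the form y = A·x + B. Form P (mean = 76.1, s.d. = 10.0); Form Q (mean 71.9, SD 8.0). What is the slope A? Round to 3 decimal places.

A = SD_Y / SD_X = 8.0 / 10.0 = 0.800

0.800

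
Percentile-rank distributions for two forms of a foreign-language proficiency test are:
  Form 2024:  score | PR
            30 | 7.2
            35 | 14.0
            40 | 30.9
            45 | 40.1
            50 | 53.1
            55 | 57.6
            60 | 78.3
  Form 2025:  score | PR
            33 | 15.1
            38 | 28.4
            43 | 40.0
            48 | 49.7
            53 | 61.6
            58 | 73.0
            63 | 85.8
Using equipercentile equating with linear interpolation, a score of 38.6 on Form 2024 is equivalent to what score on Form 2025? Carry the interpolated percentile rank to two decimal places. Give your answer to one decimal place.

37.2

PR of 38.6 on Form 2024: 14.0 + (38.6 − 35)/(40 − 35) × (30.9 − 14.0) = 26.17
On Form 2025, PR 26.17 falls between score 33 (PR 15.1) and 38 (PR 28.4).
Interpolate: 33 + (26.17 − 15.1)/(28.4 − 15.1) × (38 − 33) = 37.2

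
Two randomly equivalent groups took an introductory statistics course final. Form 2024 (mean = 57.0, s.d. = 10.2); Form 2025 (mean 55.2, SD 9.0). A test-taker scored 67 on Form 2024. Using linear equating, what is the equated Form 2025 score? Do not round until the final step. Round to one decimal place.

Linear equating: y = (SD_Y/SD_X)(x − M_X) + M_Y
y = (9.0/10.2)(67 − 57.0) + 55.2
y = 0.882353 × 10.0 + 55.2 = 8.8235 + 55.2 = 64.0

64.0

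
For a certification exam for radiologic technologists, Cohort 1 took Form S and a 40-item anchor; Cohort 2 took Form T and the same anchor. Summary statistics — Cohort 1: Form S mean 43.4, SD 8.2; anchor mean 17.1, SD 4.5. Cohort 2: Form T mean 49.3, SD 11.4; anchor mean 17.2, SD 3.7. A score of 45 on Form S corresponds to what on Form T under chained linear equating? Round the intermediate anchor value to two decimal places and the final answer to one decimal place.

51.7

Form S → anchor (Cohort 1): v = (4.5/8.2)(45 − 43.4) + 17.1 = 17.98
anchor → Form T (Cohort 2): y = (11.4/3.7)(17.98 − 17.2) + 49.3 = 51.7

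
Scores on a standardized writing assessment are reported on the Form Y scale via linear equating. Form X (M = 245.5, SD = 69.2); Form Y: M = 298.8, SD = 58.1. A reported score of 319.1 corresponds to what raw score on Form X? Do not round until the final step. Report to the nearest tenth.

Invert y = (SD_Y/SD_X)(x − M_X) + M_Y:
x = (SD_X/SD_Y)(y − M_Y) + M_X = (69.2/58.1)(319.1 − 298.8) + 245.5
x = 1.191050 × 20.300 + 245.5 = 269.7

269.7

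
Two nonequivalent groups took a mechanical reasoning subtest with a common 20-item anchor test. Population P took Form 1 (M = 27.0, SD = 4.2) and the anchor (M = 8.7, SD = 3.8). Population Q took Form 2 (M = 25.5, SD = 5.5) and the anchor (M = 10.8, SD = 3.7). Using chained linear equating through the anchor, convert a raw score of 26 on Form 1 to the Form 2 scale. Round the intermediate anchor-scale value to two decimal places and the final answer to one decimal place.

21.0

Form 1 → anchor (Population P): v = (3.8/4.2)(26 − 27.0) + 8.7 = 7.80
anchor → Form 2 (Population Q): y = (5.5/3.7)(7.80 − 10.8) + 25.5 = 21.0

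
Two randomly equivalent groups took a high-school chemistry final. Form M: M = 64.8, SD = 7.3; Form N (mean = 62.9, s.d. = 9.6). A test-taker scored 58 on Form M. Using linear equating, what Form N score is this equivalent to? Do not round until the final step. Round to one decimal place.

Linear equating: y = (SD_Y/SD_X)(x − M_X) + M_Y
y = (9.6/7.3)(58 − 64.8) + 62.9
y = 1.315068 × -6.8 + 62.9 = -8.9425 + 62.9 = 54.0

54.0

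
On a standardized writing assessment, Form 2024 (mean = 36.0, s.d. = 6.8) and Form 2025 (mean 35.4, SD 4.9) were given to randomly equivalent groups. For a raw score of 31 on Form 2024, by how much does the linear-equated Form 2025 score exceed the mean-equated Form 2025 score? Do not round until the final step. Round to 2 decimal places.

Mean-equated: 31 + (35.4 − 36.0) = 30.40
Linear-equated: (4.9/6.8)(31 − 36.0) + 35.4 = 31.797
Difference = 31.797 − 30.40 = 1.40

1.40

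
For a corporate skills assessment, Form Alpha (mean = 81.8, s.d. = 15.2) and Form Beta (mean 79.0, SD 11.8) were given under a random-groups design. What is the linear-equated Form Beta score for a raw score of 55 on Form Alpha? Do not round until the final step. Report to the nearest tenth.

58.2

Linear equating: y = (SD_Y/SD_X)(x − M_X) + M_Y
y = (11.8/15.2)(55 − 81.8) + 79.0
y = 0.776316 × -26.8 + 79.0 = -20.8053 + 79.0 = 58.2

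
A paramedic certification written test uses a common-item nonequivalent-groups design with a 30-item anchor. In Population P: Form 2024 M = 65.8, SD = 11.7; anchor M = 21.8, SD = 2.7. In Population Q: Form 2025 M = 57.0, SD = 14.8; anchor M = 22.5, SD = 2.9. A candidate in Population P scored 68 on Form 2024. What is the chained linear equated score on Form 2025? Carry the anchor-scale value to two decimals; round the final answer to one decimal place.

Form 2024 → anchor (Population P): v = (2.7/11.7)(68 − 65.8) + 21.8 = 22.31
anchor → Form 2025 (Population Q): y = (14.8/2.9)(22.31 − 22.5) + 57.0 = 56.0

56.0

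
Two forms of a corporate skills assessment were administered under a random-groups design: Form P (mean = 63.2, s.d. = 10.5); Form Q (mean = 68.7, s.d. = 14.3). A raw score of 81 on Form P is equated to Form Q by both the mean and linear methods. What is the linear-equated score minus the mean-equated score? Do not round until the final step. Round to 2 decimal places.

6.44

Mean-equated: 81 + (68.7 − 63.2) = 86.50
Linear-equated: (14.3/10.5)(81 − 63.2) + 68.7 = 92.942
Difference = 92.942 − 86.50 = 6.44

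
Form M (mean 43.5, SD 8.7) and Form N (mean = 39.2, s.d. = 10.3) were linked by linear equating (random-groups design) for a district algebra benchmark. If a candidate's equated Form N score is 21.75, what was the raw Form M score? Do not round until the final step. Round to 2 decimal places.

Invert y = (SD_Y/SD_X)(x − M_X) + M_Y:
x = (SD_X/SD_Y)(y − M_Y) + M_X = (8.7/10.3)(21.75 − 39.2) + 43.5
x = 0.844660 × -17.450 + 43.5 = 28.76

28.76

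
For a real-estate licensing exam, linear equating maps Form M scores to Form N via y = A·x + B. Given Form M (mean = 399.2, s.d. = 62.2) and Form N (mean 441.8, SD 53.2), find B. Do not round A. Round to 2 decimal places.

100.36

A = SD_Y / SD_X = 53.2 / 62.2 = 0.855305
B = M_Y − A·M_X = 441.8 − 0.855305 × 399.2 = 100.36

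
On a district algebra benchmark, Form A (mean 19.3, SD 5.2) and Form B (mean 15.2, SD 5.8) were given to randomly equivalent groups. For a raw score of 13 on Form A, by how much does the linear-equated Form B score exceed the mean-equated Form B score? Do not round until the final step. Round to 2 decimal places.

Mean-equated: 13 + (15.2 − 19.3) = 8.90
Linear-equated: (5.8/5.2)(13 − 19.3) + 15.2 = 8.173
Difference = 8.173 − 8.90 = -0.73

-0.73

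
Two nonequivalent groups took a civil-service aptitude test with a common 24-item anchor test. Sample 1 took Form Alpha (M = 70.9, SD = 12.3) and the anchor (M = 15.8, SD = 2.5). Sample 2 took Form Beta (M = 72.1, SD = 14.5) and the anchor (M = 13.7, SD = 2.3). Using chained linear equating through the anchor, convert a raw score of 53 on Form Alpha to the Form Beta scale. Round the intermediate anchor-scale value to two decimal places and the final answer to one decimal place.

62.4

Form Alpha → anchor (Sample 1): v = (2.5/12.3)(53 − 70.9) + 15.8 = 12.16
anchor → Form Beta (Sample 2): y = (14.5/2.3)(12.16 − 13.7) + 72.1 = 62.4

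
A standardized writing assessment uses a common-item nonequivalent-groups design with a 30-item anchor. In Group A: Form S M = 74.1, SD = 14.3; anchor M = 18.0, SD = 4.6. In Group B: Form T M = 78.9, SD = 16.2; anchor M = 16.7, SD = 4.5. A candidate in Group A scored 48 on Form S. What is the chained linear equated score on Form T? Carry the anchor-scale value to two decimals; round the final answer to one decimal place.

Form S → anchor (Group A): v = (4.6/14.3)(48 − 74.1) + 18.0 = 9.60
anchor → Form T (Group B): y = (16.2/4.5)(9.60 − 16.7) + 78.9 = 53.3

53.3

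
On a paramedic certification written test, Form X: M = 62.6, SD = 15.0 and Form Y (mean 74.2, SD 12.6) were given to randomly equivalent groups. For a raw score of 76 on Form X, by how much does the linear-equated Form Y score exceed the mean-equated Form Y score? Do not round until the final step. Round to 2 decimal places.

Mean-equated: 76 + (74.2 − 62.6) = 87.60
Linear-equated: (12.6/15.0)(76 − 62.6) + 74.2 = 85.456
Difference = 85.456 − 87.60 = -2.14

-2.14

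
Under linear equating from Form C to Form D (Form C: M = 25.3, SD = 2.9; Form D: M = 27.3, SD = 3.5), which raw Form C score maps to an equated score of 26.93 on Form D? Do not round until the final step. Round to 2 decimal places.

Invert y = (SD_Y/SD_X)(x − M_X) + M_Y:
x = (SD_X/SD_Y)(y − M_Y) + M_X = (2.9/3.5)(26.93 − 27.3) + 25.3
x = 0.828571 × -0.370 + 25.3 = 24.99

24.99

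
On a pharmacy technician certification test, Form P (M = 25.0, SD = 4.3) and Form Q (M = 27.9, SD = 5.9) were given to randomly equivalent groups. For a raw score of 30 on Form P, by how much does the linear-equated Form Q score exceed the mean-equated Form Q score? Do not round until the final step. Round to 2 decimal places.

Mean-equated: 30 + (27.9 − 25.0) = 32.90
Linear-equated: (5.9/4.3)(30 − 25.0) + 27.9 = 34.760
Difference = 34.760 − 32.90 = 1.86

1.86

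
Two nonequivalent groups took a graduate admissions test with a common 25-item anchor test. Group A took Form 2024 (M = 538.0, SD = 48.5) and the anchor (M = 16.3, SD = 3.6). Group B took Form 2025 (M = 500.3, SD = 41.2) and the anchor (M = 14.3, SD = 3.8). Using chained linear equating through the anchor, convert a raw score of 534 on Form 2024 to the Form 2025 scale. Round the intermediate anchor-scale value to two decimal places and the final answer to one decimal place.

518.7

Form 2024 → anchor (Group A): v = (3.6/48.5)(534 − 538.0) + 16.3 = 16.00
anchor → Form 2025 (Group B): y = (41.2/3.8)(16.00 − 14.3) + 500.3 = 518.7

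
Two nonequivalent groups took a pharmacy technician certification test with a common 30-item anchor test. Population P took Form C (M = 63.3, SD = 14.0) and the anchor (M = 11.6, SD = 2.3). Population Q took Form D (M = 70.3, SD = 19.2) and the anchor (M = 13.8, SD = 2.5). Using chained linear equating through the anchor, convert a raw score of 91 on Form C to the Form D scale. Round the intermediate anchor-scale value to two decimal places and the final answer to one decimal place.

Form C → anchor (Population P): v = (2.3/14.0)(91 − 63.3) + 11.6 = 16.15
anchor → Form D (Population Q): y = (19.2/2.5)(16.15 − 13.8) + 70.3 = 88.3

88.3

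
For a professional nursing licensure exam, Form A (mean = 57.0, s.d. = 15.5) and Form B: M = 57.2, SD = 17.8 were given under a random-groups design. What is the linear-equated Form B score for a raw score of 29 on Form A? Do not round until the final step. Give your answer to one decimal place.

Linear equating: y = (SD_Y/SD_X)(x − M_X) + M_Y
y = (17.8/15.5)(29 − 57.0) + 57.2
y = 1.148387 × -28.0 + 57.2 = -32.1548 + 57.2 = 25.0

25.0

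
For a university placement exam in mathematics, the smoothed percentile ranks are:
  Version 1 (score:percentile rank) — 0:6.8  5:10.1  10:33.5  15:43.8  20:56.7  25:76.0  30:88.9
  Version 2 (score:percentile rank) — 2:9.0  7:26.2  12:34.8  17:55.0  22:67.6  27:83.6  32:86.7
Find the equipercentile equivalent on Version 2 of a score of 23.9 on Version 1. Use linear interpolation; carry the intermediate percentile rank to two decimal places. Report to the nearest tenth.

23.3

PR of 23.9 on Version 1: 56.7 + (23.9 − 20)/(25 − 20) × (76.0 − 56.7) = 71.75
On Version 2, PR 71.75 falls between score 22 (PR 67.6) and 27 (PR 83.6).
Interpolate: 22 + (71.75 − 67.6)/(83.6 − 67.6) × (27 − 22) = 23.3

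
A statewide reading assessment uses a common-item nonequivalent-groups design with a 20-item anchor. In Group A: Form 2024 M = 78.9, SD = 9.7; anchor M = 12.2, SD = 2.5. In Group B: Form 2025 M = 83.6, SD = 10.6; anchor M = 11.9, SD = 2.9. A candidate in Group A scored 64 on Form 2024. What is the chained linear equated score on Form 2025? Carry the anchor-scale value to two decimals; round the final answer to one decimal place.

70.7

Form 2024 → anchor (Group A): v = (2.5/9.7)(64 − 78.9) + 12.2 = 8.36
anchor → Form 2025 (Group B): y = (10.6/2.9)(8.36 − 11.9) + 83.6 = 70.7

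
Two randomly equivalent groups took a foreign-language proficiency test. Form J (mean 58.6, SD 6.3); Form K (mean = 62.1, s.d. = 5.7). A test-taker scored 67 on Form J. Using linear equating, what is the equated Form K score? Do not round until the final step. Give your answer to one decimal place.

Linear equating: y = (SD_Y/SD_X)(x − M_X) + M_Y
y = (5.7/6.3)(67 − 58.6) + 62.1
y = 0.904762 × 8.4 + 62.1 = 7.6000 + 62.1 = 69.7

69.7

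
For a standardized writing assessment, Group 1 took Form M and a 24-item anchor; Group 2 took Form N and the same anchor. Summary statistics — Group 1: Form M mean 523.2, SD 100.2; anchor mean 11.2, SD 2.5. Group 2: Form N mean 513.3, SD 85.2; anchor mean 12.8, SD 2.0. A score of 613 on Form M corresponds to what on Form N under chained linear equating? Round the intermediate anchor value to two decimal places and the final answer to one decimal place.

Form M → anchor (Group 1): v = (2.5/100.2)(613 − 523.2) + 11.2 = 13.44
anchor → Form N (Group 2): y = (85.2/2.0)(13.44 − 12.8) + 513.3 = 540.6

540.6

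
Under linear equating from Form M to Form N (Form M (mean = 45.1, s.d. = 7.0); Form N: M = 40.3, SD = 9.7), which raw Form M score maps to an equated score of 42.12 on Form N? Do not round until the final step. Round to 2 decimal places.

46.41

Invert y = (SD_Y/SD_X)(x − M_X) + M_Y:
x = (SD_X/SD_Y)(y − M_Y) + M_X = (7.0/9.7)(42.12 − 40.3) + 45.1
x = 0.721649 × 1.820 + 45.1 = 46.41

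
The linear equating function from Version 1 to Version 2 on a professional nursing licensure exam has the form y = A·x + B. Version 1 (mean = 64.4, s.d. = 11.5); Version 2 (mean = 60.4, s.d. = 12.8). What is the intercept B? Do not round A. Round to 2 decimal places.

-11.28

A = SD_Y / SD_X = 12.8 / 11.5 = 1.113043
B = M_Y − A·M_X = 60.4 − 1.113043 × 64.4 = -11.28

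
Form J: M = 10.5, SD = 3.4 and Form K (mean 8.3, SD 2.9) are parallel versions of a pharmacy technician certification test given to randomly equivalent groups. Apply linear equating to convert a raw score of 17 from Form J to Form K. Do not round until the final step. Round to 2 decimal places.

13.84

Linear equating: y = (SD_Y/SD_X)(x − M_X) + M_Y
y = (2.9/3.4)(17 − 10.5) + 8.3
y = 0.852941 × 6.5 + 8.3 = 5.5441 + 8.3 = 13.84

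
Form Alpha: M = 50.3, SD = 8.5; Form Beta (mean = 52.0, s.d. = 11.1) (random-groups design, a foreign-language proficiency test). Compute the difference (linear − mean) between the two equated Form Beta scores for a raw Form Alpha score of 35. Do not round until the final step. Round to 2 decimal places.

Mean-equated: 35 + (52.0 − 50.3) = 36.70
Linear-equated: (11.1/8.5)(35 − 50.3) + 52.0 = 32.020
Difference = 32.020 − 36.70 = -4.68

-4.68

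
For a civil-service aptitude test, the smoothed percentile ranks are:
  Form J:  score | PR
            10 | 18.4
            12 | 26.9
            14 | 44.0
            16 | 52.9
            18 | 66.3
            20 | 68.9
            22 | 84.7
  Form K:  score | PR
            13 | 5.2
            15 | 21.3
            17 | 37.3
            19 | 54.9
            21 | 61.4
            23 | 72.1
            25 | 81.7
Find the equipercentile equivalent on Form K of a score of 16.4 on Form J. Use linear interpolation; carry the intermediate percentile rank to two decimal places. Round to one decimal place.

PR of 16.4 on Form J: 52.9 + (16.4 − 16)/(18 − 16) × (66.3 − 52.9) = 55.58
On Form K, PR 55.58 falls between score 19 (PR 54.9) and 21 (PR 61.4).
Interpolate: 19 + (55.58 − 54.9)/(61.4 − 54.9) × (21 − 19) = 19.2

19.2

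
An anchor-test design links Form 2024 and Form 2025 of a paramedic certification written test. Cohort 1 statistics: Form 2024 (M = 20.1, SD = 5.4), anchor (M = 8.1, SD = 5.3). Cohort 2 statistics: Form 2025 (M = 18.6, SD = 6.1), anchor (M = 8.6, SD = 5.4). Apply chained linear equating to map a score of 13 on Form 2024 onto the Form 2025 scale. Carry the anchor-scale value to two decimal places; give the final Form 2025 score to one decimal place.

10.2

Form 2024 → anchor (Cohort 1): v = (5.3/5.4)(13 − 20.1) + 8.1 = 1.13
anchor → Form 2025 (Cohort 2): y = (6.1/5.4)(1.13 − 8.6) + 18.6 = 10.2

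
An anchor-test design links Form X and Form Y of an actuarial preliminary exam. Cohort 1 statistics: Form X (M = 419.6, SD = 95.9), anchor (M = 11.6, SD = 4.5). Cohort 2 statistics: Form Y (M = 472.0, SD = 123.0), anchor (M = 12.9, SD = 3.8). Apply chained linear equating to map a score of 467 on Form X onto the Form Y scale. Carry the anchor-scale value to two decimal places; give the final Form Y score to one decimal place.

Form X → anchor (Cohort 1): v = (4.5/95.9)(467 − 419.6) + 11.6 = 13.82
anchor → Form Y (Cohort 2): y = (123.0/3.8)(13.82 − 12.9) + 472.0 = 501.8

501.8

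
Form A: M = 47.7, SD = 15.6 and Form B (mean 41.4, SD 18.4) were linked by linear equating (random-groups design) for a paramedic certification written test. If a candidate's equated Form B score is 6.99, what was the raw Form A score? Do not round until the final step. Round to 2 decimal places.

18.53

Invert y = (SD_Y/SD_X)(x − M_X) + M_Y:
x = (SD_X/SD_Y)(y − M_Y) + M_X = (15.6/18.4)(6.99 − 41.4) + 47.7
x = 0.847826 × -34.410 + 47.7 = 18.53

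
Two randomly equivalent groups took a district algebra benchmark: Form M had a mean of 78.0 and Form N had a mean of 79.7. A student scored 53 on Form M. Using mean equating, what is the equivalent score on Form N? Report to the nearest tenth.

54.7

Mean equating: y = x + (M_Y − M_X) = 53 + (79.7 − 78.0) = 54.7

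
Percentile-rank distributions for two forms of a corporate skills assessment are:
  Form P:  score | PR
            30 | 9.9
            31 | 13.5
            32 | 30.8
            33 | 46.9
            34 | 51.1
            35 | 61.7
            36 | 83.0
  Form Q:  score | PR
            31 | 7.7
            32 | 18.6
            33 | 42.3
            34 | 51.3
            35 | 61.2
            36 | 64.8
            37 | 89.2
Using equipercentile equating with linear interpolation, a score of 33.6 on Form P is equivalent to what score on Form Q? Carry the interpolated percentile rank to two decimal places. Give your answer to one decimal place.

33.8

PR of 33.6 on Form P: 46.9 + (33.6 − 33)/(34 − 33) × (51.1 − 46.9) = 49.42
On Form Q, PR 49.42 falls between score 33 (PR 42.3) and 34 (PR 51.3).
Interpolate: 33 + (49.42 − 42.3)/(51.3 − 42.3) × (34 − 33) = 33.8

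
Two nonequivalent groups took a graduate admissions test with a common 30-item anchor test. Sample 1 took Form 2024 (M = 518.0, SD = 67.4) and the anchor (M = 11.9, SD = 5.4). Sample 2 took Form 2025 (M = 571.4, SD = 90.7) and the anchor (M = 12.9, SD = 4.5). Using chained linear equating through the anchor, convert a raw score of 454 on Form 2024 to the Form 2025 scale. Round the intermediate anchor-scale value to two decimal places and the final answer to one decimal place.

Form 2024 → anchor (Sample 1): v = (5.4/67.4)(454 − 518.0) + 11.9 = 6.77
anchor → Form 2025 (Sample 2): y = (90.7/4.5)(6.77 − 12.9) + 571.4 = 447.8

447.8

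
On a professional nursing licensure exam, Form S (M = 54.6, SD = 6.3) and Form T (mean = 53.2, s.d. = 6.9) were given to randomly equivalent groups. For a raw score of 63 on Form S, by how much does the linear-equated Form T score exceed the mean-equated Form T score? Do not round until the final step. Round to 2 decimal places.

0.80

Mean-equated: 63 + (53.2 − 54.6) = 61.60
Linear-equated: (6.9/6.3)(63 − 54.6) + 53.2 = 62.400
Difference = 62.400 − 61.60 = 0.80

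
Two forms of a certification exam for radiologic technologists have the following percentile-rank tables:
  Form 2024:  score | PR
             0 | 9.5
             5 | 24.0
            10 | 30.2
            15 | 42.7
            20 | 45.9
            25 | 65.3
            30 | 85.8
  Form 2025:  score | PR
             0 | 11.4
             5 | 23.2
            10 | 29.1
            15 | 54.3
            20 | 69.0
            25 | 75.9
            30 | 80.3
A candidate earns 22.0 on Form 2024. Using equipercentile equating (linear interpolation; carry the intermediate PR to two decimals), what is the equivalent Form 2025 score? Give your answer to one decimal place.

PR of 22.0 on Form 2024: 45.9 + (22.0 − 20)/(25 − 20) × (65.3 − 45.9) = 53.66
On Form 2025, PR 53.66 falls between score 10 (PR 29.1) and 15 (PR 54.3).
Interpolate: 10 + (53.66 − 29.1)/(54.3 − 29.1) × (15 − 10) = 14.9

14.9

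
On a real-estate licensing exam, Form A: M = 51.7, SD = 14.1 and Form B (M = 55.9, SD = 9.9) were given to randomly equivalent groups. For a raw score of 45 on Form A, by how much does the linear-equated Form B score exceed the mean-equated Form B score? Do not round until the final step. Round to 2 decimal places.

2.00

Mean-equated: 45 + (55.9 − 51.7) = 49.20
Linear-equated: (9.9/14.1)(45 − 51.7) + 55.9 = 51.196
Difference = 51.196 − 49.20 = 2.00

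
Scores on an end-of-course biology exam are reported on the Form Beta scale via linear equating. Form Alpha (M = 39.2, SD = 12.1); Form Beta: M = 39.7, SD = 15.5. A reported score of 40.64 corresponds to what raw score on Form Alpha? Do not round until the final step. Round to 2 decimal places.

Invert y = (SD_Y/SD_X)(x − M_X) + M_Y:
x = (SD_X/SD_Y)(y − M_Y) + M_X = (12.1/15.5)(40.64 − 39.7) + 39.2
x = 0.780645 × 0.940 + 39.2 = 39.93

39.93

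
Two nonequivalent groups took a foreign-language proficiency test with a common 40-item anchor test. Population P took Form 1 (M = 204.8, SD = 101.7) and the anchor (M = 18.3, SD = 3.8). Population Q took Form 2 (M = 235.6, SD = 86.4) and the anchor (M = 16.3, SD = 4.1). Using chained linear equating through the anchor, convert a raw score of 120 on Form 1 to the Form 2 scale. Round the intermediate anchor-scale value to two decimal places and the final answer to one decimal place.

210.9

Form 1 → anchor (Population P): v = (3.8/101.7)(120 − 204.8) + 18.3 = 15.13
anchor → Form 2 (Population Q): y = (86.4/4.1)(15.13 − 16.3) + 235.6 = 210.9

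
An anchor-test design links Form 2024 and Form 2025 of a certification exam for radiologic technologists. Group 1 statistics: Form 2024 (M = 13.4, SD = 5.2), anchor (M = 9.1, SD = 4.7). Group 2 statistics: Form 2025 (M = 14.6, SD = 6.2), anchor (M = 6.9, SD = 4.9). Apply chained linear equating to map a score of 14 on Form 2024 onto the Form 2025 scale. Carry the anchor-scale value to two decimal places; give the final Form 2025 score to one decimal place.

Form 2024 → anchor (Group 1): v = (4.7/5.2)(14 − 13.4) + 9.1 = 9.64
anchor → Form 2025 (Group 2): y = (6.2/4.9)(9.64 − 6.9) + 14.6 = 18.1

18.1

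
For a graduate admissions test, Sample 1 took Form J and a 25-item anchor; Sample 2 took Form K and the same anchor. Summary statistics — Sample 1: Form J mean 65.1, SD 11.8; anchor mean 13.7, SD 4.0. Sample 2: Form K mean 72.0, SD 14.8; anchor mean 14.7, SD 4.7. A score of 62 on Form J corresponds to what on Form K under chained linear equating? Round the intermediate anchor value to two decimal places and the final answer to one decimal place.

Form J → anchor (Sample 1): v = (4.0/11.8)(62 − 65.1) + 13.7 = 12.65
anchor → Form K (Sample 2): y = (14.8/4.7)(12.65 − 14.7) + 72.0 = 65.5

65.5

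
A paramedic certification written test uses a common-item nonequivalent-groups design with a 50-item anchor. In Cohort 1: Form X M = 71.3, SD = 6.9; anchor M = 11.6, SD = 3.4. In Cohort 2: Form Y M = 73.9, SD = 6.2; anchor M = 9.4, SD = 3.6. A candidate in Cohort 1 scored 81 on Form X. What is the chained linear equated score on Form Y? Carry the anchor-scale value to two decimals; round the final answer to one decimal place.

85.9

Form X → anchor (Cohort 1): v = (3.4/6.9)(81 − 71.3) + 11.6 = 16.38
anchor → Form Y (Cohort 2): y = (6.2/3.6)(16.38 − 9.4) + 73.9 = 85.9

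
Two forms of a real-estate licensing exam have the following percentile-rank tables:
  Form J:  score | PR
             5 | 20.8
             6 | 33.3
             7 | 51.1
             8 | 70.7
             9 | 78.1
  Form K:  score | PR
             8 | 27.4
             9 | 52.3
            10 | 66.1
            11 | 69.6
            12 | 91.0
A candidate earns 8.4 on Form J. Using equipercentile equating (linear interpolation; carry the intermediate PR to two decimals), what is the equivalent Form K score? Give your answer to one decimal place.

11.2

PR of 8.4 on Form J: 70.7 + (8.4 − 8)/(9 − 8) × (78.1 − 70.7) = 73.66
On Form K, PR 73.66 falls between score 11 (PR 69.6) and 12 (PR 91.0).
Interpolate: 11 + (73.66 − 69.6)/(91.0 − 69.6) × (12 − 11) = 11.2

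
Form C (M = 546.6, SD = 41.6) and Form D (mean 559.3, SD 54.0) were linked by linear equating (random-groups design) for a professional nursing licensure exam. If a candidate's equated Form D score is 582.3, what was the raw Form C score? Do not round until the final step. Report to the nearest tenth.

Invert y = (SD_Y/SD_X)(x − M_X) + M_Y:
x = (SD_X/SD_Y)(y − M_Y) + M_X = (41.6/54.0)(582.3 − 559.3) + 546.6
x = 0.770370 × 23.000 + 546.6 = 564.3

564.3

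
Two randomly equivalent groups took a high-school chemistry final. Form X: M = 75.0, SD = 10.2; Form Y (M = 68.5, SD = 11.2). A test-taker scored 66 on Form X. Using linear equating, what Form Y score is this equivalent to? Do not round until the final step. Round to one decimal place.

Linear equating: y = (SD_Y/SD_X)(x − M_X) + M_Y
y = (11.2/10.2)(66 − 75.0) + 68.5
y = 1.098039 × -9.0 + 68.5 = -9.8824 + 68.5 = 58.6

58.6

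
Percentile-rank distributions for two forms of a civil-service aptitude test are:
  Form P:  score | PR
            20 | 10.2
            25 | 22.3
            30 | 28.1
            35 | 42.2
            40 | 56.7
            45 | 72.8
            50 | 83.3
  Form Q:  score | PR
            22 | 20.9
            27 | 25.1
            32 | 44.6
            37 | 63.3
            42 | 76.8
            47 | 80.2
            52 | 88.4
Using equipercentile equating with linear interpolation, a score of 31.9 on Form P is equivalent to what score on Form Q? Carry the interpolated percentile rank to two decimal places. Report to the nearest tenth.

PR of 31.9 on Form P: 28.1 + (31.9 − 30)/(35 − 30) × (42.2 − 28.1) = 33.46
On Form Q, PR 33.46 falls between score 27 (PR 25.1) and 32 (PR 44.6).
Interpolate: 27 + (33.46 − 25.1)/(44.6 − 25.1) × (32 − 27) = 29.1

29.1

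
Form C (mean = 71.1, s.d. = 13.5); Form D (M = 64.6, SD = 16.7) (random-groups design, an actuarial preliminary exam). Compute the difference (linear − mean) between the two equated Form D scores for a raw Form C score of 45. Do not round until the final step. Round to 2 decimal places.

Mean-equated: 45 + (64.6 − 71.1) = 38.50
Linear-equated: (16.7/13.5)(45 − 71.1) + 64.6 = 32.313
Difference = 32.313 − 38.50 = -6.19

-6.19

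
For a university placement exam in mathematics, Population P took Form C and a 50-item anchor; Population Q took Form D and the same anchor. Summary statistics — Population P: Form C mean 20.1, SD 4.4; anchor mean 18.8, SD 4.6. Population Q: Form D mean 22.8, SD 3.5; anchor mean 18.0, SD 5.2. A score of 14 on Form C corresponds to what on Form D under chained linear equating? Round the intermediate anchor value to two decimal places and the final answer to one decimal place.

19.0

Form C → anchor (Population P): v = (4.6/4.4)(14 − 20.1) + 18.8 = 12.42
anchor → Form D (Population Q): y = (3.5/5.2)(12.42 − 18.0) + 22.8 = 19.0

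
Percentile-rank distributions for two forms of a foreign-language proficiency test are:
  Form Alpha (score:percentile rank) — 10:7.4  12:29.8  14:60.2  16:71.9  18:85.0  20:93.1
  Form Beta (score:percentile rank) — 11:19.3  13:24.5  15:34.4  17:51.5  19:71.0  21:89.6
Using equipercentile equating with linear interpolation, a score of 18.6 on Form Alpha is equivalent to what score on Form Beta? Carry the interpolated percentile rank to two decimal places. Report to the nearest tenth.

PR of 18.6 on Form Alpha: 85.0 + (18.6 − 18)/(20 − 18) × (93.1 − 85.0) = 87.43
On Form Beta, PR 87.43 falls between score 19 (PR 71.0) and 21 (PR 89.6).
Interpolate: 19 + (87.43 − 71.0)/(89.6 − 71.0) × (21 − 19) = 20.8

20.8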